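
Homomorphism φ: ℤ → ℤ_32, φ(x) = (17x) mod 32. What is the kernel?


Kernel = preimage of identity
ker(φ) = {x ∈ ℤ : 17x ≡ 0 (mod 32)}. gcd(17,32) = 1, so 17x ≡ 0 (mod 32) ⟺ x ≡ 0 (mod 32/1 = 32). Hence ker(φ) = 32ℤ

ker(φ) = 32ℤ


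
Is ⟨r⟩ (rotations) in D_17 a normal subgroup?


H = ⟨r⟩ (rotations) in D_17
The rotation subgroup ⟨r⟩ has index 2 in D_17, so it is normal

Yes, normal subgroup


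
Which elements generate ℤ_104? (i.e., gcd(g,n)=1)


g generates ℤ_n iff gcd(g,n) = 1
Prime factors of 104: 2, 13
Generators are g ∈ {1,...,103} not divisible by any of these primes.
Generators: {1, 3, 5, 7, 9, 11, 15, 17, 19, 21, 23, 25, 27, 29, 31, 33, 35, 37, 41, 43, 45, 47, 49, 51, 53, 55, 57, 59, 61, 63, 67, 69, 71, 73, 75, 77, 79, 81, 83, 85, 87, 89, 93, 95, 97, 99, 101, 103}
Number of generators = φ(104) = 48

Generators of ℤ_104 = {1, 3, 5, 7, 9, 11, 15, 17, 19, 21, 23, 25, 27, 29, 31, 33, 35, 37, 41, 43, 45, 47, 49, 51, 53, 55, 57, 59, 61, 63, 67, 69, 71, 73, 75, 77, 79, 81, 83, 85, 87, 89, 93, 95, 97, 99, 101, 103}


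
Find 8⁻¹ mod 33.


Use the extended Euclidean algorithm to write 1 = 8·s + 33·t; then s mod 33 is the inverse.
Euclidean algorithm:
  8 = 0·33 + 8
  33 = 4·8 + 1
  8 = 8·1 + 0
gcd(8,33) = 1
Back-substitution gives: 8·(-4) + 33·(1) = 1
So 8⁻¹ ≡ -4 ≡ 29 (mod 33)
Check: 8 × 29 = 232 ≡ 1 (mod 33) ✓

8⁻¹ ≡ 29 (mod 33)


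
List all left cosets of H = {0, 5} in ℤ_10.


H = {0, 5}, |H| = 2
Number of cosets = |G|/|H| = 10/2 = 5
0 + H = {0, 5}
1 + H = {1, 6}
2 + H = {2, 7}
3 + H = {3, 8}
4 + H = {4, 9}

Cosets: 0+H={0,5}; 1+H={1,6}; 2+H={2,7}; 3+H={3,8}; 4+H={4,9}


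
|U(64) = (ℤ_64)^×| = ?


U(n) is the group of units mod n; |U(n)| = φ(n)
|U(64)| = φ(64) = 32

|U(64) = (ℤ_64)^×| = 32


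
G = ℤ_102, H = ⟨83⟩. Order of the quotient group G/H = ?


|⟨83⟩| = n / gcd(83, 102) = 102 / 1 = 102
H is normal (ℤ_102 is abelian).
|G/H| = |G| / |H| = 102 / 102 = 1

|G/H| = 1


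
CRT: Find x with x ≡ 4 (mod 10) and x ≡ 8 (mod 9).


m₁ = 10, m₂ = 9, gcd = 1, so CRT applies. M = m₁·m₂ = 90
Let M₁ = M/m₁ = 9, M₂ = M/m₂ = 10
Find y₁ ≡ M₁⁻¹ (mod m₁): 9⁻¹ ≡ 9 (mod 10)
Find y₂ ≡ M₂⁻¹ (mod m₂): 10⁻¹ ≡ 1 (mod 9)
x = a₁·M₁·y₁ + a₂·M₂·y₂ = 4·9·9 + 8·10·1 = 404
Reduce mod 90: x ≡ 44
Check: 44 mod 10 = 4 ✓, 44 mod 9 = 8 ✓

x ≡ 44 (mod 90)


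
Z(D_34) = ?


Z(G) = {g ∈ G | gx = xg for all x ∈ G}
For even n, Z(D_n) = {e, r^(n/2)}: the 180° rotation r^17 commutes with every reflection and rotation

Z(D_34) = {e, r^17}


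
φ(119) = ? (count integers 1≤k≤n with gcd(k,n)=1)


Factor n: 119 = 7 × 17
φ(n) = n · ∏(1 - 1/p) over distinct primes p | n
φ(119) = 119 · (1 - 1/7) · (1 - 1/17) = 96

φ(119) = 96


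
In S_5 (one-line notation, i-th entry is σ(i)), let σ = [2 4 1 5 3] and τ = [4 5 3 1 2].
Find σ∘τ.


σ∘τ: apply τ first, then σ
1 →τ 4 →σ 5
2 →τ 5 →σ 3
3 →τ 3 →σ 1
4 →τ 1 →σ 2
5 →τ 2 →σ 4

σ∘τ = [5 3 1 2 4]


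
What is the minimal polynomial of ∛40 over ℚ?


∛40 satisfies x³ - 40 = 0, irreducible over ℚ (no rational root; 40 is not a perfect cube)

Minimal polynomial: x³ - 40


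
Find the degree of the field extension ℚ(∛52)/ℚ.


∛52 has minimal polynomial x³ - 52 (irreducible over ℚ since 52 is not a perfect cube)

[ℚ(∛52)/ℚ] = 3


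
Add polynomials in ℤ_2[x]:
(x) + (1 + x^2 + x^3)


Add coefficients mod 2:
x^0: 0 + 1 = 1 (mod 2)
x^1: 1 + 0 = 1 (mod 2)
x^2: 0 + 1 = 1 (mod 2)
x^3: 0 + 1 = 1 (mod 2)
Result: 1 + x + x^2 + x^3

f + g = 1 + x + x^2 + x^3


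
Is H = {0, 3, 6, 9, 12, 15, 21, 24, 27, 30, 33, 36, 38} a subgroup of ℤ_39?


Subgroup test for H = {0, 3, 6, 9, 12, 15, 21, 24, 27, 30, 33, 36, 38} in (ℤ_39, +):
(1) 0 ∈ H? Yes
(2) Closure: for all a,b ∈ H, (a+b) mod 39 ∈ H? No  [counterexample: 3 + 15 = 18 ∉ H]
(3) Inverses: for all a ∈ H, -a mod 39 ∈ H? No

No, H is not a subgroup of ℤ_39


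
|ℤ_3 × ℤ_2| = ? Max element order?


|ℤ_3 × ℤ_2| = 3 × 2 = 6
Max element order = lcm(3,2) = 6
Cyclic? Yes (gcd=1)

|ℤ_3×ℤ_2| = 6, max element order = 6


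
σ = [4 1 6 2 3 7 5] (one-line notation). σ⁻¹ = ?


To find σ⁻¹, swap domain and range:
σ(1) = 4 → σ⁻¹(4) = 1
σ(2) = 1 → σ⁻¹(1) = 2
σ(3) = 6 → σ⁻¹(6) = 3
σ(4) = 2 → σ⁻¹(2) = 4
σ(5) = 3 → σ⁻¹(3) = 5
σ(6) = 7 → σ⁻¹(7) = 6
σ(7) = 5 → σ⁻¹(5) = 7

σ⁻¹ = [2 4 5 1 7 3 6]


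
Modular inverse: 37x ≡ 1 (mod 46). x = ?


Use the extended Euclidean algorithm to write 1 = 37·s + 46·t; then s mod 46 is the inverse.
Euclidean algorithm:
  37 = 0·46 + 37
  46 = 1·37 + 9
  37 = 4·9 + 1
  9 = 9·1 + 0
gcd(37,46) = 1
Back-substitution gives: 37·(5) + 46·(-4) = 1
So 37⁻¹ ≡ 5 ≡ 5 (mod 46)
Check: 37 × 5 = 185 ≡ 1 (mod 46) ✓

37⁻¹ ≡ 5 (mod 46)


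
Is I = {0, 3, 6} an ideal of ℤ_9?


Check ideal conditions for I = {0, 3, 6} in ℤ_9:
(1) I is an additive subgroup? Yes
(2) For r ∈ ℤ_9 and a ∈ I: r·a ∈ I? Yes

Yes, I is an ideal of ℤ_9


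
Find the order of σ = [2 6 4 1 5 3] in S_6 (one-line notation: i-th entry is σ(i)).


Cycle decomposition: (1 2 6 3 4)
Cycle lengths: 5
Order = lcm(5) = 5

ord(σ) = 5


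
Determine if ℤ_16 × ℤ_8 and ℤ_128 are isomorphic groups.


Comparing ℤ_16 × ℤ_8 and ℤ_128:
gcd(16,8) = 8 ≠ 1. Max element order in ℤ_16×ℤ_8 is lcm(16,8) = 16 < 128, so it has no element of order 128

No, ℤ_16 × ℤ_8 ≇ ℤ_128


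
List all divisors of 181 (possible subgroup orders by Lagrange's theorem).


Lagrange's theorem: |H| divides |G|
|G| = 181
Divisors of 181: 1, 181

Possible subgroup orders: {1, 181}


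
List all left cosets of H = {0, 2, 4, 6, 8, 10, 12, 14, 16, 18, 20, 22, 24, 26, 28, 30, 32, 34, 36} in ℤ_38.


H = {0, 2, 4, 6, 8, 10, 12, 14, 16, 18, 20, 22, 24, 26, 28, 30, 32, 34, 36}, |H| = 19
Number of cosets = |G|/|H| = 38/19 = 2
0 + H = {0, 2, 4, 6, 8, 10, 12, 14, 16, 18, 20, 22, 24, 26, 28, 30, 32, 34, 36}
1 + H = {1, 3, 5, 7, 9, 11, 13, 15, 17, 19, 21, 23, 25, 27, 29, 31, 33, 35, 37}

Cosets: 0+H={0,2,4,6,8,10,12,14,16,18,20,22,24,26,28,30,32,34,36}; 1+H={1,3,5,7,9,11,13,15,17,19,21,23,25,27,29,31,33,35,37}


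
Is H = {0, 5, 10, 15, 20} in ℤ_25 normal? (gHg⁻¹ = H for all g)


H = {0, 5, 10, 15, 20} in ℤ_25
ℤ_25 is abelian; every subgroup of an abelian group is normal

Yes, normal subgroup


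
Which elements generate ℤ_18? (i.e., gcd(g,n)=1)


g generates ℤ_n iff gcd(g,n) = 1
Prime factors of 18: 2, 3
Generators are g ∈ {1,...,17} not divisible by any of these primes.
Generators: {1, 5, 7, 11, 13, 17}
Number of generators = φ(18) = 6

Generators of ℤ_18 = {1, 5, 7, 11, 13, 17}


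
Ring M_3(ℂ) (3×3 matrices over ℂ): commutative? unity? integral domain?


Matrix multiplication is non-commutative for n ≥ 2; the identity matrix I is the unity; singular matrices give zero divisors, so not an integral domain
Commutative: No
Integral domain: No
Has unity: Yes

M_3(ℂ) (3×3 matrices over ℂ): Commutative=No, Unity=Yes


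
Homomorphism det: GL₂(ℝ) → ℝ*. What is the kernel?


Kernel = preimage of identity
ker(det) = {A | det(A) = 1} = SL₂(ℝ)

ker(det) = SL₂(ℝ)


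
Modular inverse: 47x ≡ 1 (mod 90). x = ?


Use the extended Euclidean algorithm to write 1 = 47·s + 90·t; then s mod 90 is the inverse.
Euclidean algorithm:
  47 = 0·90 + 47
  90 = 1·47 + 43
  47 = 1·43 + 4
  43 = 10·4 + 3
  4 = 1·3 + 1
  3 = 3·1 + 0
gcd(47,90) = 1
Back-substitution gives: 47·(23) + 90·(-12) = 1
So 47⁻¹ ≡ 23 ≡ 23 (mod 90)
Check: 47 × 23 = 1081 ≡ 1 (mod 90) ✓

47⁻¹ ≡ 23 (mod 90)


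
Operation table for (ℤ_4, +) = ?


Elements: {0, 1, 2, 3}
Operation: addition mod 4
Entry (a, b) = (a + b) mod 4

Cayley table:
  | 0 | 1 | 2 | 3
0 | 0 | 1 | 2 | 3
1 | 1 | 2 | 3 | 0
2 | 2 | 3 | 0 | 1
3 | 3 | 0 | 1 | 2


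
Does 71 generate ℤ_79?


g generates ℤ_n iff gcd(g, n) = 1
gcd(71, 79) = 1
Since gcd = 1, 71 is a generator.

Yes, 71 generates ℤ_79


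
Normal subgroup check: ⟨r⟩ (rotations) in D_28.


H = ⟨r⟩ (rotations) in D_28
The rotation subgroup ⟨r⟩ has index 2 in D_28, so it is normal

Yes, normal subgroup


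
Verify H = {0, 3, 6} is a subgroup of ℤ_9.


Subgroup test for H = {0, 3, 6} in (ℤ_9, +):
(1) 0 ∈ H? Yes
(2) Closure: for all a,b ∈ H, (a+b) mod 9 ∈ H? Yes
(3) Inverses: for all a ∈ H, -a mod 9 ∈ H? Yes

Yes, H is a subgroup of ℤ_9


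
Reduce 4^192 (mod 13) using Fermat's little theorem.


Fermat's little theorem: if p is prime and gcd(a,p)=1, then a^(p-1) ≡ 1 (mod p)
p = 13 is prime, gcd(4,13) = 1
Reduce exponent: 192 mod 12 = 0
So 4^192 ≡ 4^0 (mod 13)
4^0 = 1

4^192 ≡ 1 (mod 13)


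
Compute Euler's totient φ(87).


Factor n: 87 = 3 × 29
φ(n) = n · ∏(1 - 1/p) over distinct primes p | n
φ(87) = 87 · (1 - 1/3) · (1 - 1/29) = 56

φ(87) = 56


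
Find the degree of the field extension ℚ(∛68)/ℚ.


∛68 has minimal polynomial x³ - 68 (irreducible over ℚ since 68 is not a perfect cube)

[ℚ(∛68)/ℚ] = 3


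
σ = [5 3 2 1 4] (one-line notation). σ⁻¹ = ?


To find σ⁻¹, swap domain and range:
σ(1) = 5 → σ⁻¹(5) = 1
σ(2) = 3 → σ⁻¹(3) = 2
σ(3) = 2 → σ⁻¹(2) = 3
σ(4) = 1 → σ⁻¹(1) = 4
σ(5) = 4 → σ⁻¹(4) = 5

σ⁻¹ = [4 3 2 5 1]


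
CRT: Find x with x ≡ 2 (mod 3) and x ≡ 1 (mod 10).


m₁ = 3, m₂ = 10, gcd = 1, so CRT applies. M = m₁·m₂ = 30
Let M₁ = M/m₁ = 10, M₂ = M/m₂ = 3
Find y₁ ≡ M₁⁻¹ (mod m₁): 10⁻¹ ≡ 1 (mod 3)
Find y₂ ≡ M₂⁻¹ (mod m₂): 3⁻¹ ≡ 7 (mod 10)
x = a₁·M₁·y₁ + a₂·M₂·y₂ = 2·10·1 + 1·3·7 = 41
Reduce mod 30: x ≡ 11
Check: 11 mod 3 = 2 ✓, 11 mod 10 = 1 ✓

x ≡ 11 (mod 30)


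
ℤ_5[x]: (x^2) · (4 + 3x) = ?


Expand and collect like terms; reduce coefficients mod 5:
x^0: 0·4 = 0 ≡ 0 (mod 5)
x^1: 0·3 + 0·4 = 0 ≡ 0 (mod 5)
x^2: 0·3 + 1·4 = 4 ≡ 4 (mod 5)
x^3: 1·3 = 3 ≡ 3 (mod 5)
Result: 4x^2 + 3x^3

f · g = 4x^2 + 3x^3


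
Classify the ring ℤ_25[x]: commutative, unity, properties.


ℤ_25 has zero divisors (5·5 ≡ 0), and these lift to constant zero divisors in ℤ_25[x]; so not an integral domain
Commutative: Yes
Integral domain: No
Has unity: Yes

ℤ_25[x]: Commutative=Yes, Unity=Yes


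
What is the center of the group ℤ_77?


Z(G) = {g ∈ G | gx = xg for all x ∈ G}
ℤ_77 is abelian, so Z(G) = G

Z(ℤ_77) = ℤ_77


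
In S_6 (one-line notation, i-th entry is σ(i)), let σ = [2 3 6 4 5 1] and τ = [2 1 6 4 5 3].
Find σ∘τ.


σ∘τ: apply τ first, then σ
1 →τ 2 →σ 3
2 →τ 1 →σ 2
3 →τ 6 →σ 1
4 →τ 4 →σ 4
5 →τ 5 →σ 5
6 →τ 3 →σ 6

σ∘τ = [3 2 1 4 5 6]


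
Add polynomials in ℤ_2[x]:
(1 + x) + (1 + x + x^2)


Add coefficients mod 2:
x^0: 1 + 1 = 0 (mod 2)
x^1: 1 + 1 = 0 (mod 2)
x^2: 0 + 1 = 1 (mod 2)
Result: x^2

f + g = x^2


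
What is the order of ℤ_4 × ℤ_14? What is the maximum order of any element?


|ℤ_4 × ℤ_14| = 4 × 14 = 56
Max element order = lcm(4,14) = 28
Cyclic? No (gcd=2)

|ℤ_4×ℤ_14| = 56, max element order = 28


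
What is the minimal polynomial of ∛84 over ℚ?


∛84 satisfies x³ - 84 = 0, irreducible over ℚ (no rational root; 84 is not a perfect cube)

Minimal polynomial: x³ - 84


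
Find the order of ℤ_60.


ℤ_n has n elements.

|ℤ_60| = 60


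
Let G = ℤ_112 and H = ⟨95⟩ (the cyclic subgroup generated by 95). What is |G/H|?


|⟨95⟩| = n / gcd(95, 112) = 112 / 1 = 112
H is normal (ℤ_112 is abelian).
|G/H| = |G| / |H| = 112 / 112 = 1

|G/H| = 1


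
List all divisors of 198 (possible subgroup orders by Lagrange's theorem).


Lagrange's theorem: |H| divides |G|
|G| = 198
Divisors of 198: 1, 2, 3, 6, 9, 11, 18, 22, 33, 66, 99, 198

Possible subgroup orders: {1, 2, 3, 6, 9, 11, 18, 22, 33, 66, 99, 198}


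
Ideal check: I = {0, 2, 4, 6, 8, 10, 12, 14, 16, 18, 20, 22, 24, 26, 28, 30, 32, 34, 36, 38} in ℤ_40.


Check ideal conditions for I = {0, 2, 4, 6, 8, 10, 12, 14, 16, 18, 20, 22, 24, 26, 28, 30, 32, 34, 36, 38} in ℤ_40:
(1) I is an additive subgroup? Yes
(2) For r ∈ ℤ_40 and a ∈ I: r·a ∈ I? Yes

Yes, I is an ideal of ℤ_40


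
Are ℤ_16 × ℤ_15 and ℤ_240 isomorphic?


Comparing ℤ_16 × ℤ_15 and ℤ_240:
gcd(16,15) = 1, so ℤ_16 × ℤ_15 ≅ ℤ_240 (CRT)

Yes, ℤ_16 × ℤ_15 ≅ ℤ_240


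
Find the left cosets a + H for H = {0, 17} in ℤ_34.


H = {0, 17}, |H| = 2
Number of cosets = |G|/|H| = 34/2 = 17
0 + H = {0, 17}
1 + H = {1, 18}
2 + H = {2, 19}
3 + H = {3, 20}
4 + H = {4, 21}
5 + H = {5, 22}
6 + H = {6, 23}
7 + H = {7, 24}
8 + H = {8, 25}
9 + H = {9, 26}
10 + H = {10, 27}
11 + H = {11, 28}
12 + H = {12, 29}
13 + H = {13, 30}
14 + H = {14, 31}
15 + H = {15, 32}
16 + H = {16, 33}

Cosets: 0+H={0,17}; 1+H={1,18}; 2+H={2,19}; 3+H={3,20}; 4+H={4,21}; 5+H={5,22}; 6+H={6,23}; 7+H={7,24}; 8+H={8,25}; 9+H={9,26}; 10+H={10,27}; 11+H={11,28}; 12+H={12,29}; 13+H={13,30}; 14+H={14,31}; 15+H={15,32}; 16+H={16,33}


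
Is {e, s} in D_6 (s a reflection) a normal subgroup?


H = {e, s} in D_6 (s a reflection)
r·s·r⁻¹ = sr⁻² ≠ s for n ≥ 3, so {e, s} is not closed under conjugation

No, not a normal subgroup


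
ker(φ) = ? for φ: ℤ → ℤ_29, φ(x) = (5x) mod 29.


Kernel = preimage of identity
ker(φ) = {x ∈ ℤ : 5x ≡ 0 (mod 29)}. gcd(5,29) = 1, so 5x ≡ 0 (mod 29) ⟺ x ≡ 0 (mod 29/1 = 29). Hence ker(φ) = 29ℤ

ker(φ) = 29ℤ


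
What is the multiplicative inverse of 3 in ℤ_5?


Use the extended Euclidean algorithm to write 1 = 3·s + 5·t; then s mod 5 is the inverse.
Euclidean algorithm:
  3 = 0·5 + 3
  5 = 1·3 + 2
  3 = 1·2 + 1
  2 = 2·1 + 0
gcd(3,5) = 1
Back-substitution gives: 3·(2) + 5·(-1) = 1
So 3⁻¹ ≡ 2 ≡ 2 (mod 5)
Check: 3 × 2 = 6 ≡ 1 (mod 5) ✓

3⁻¹ ≡ 2 (mod 5)


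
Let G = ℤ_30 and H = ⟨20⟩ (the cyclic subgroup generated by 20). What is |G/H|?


|⟨20⟩| = n / gcd(20, 30) = 30 / 10 = 3
H is normal (ℤ_30 is abelian).
|G/H| = |G| / |H| = 30 / 3 = 10

|G/H| = 10


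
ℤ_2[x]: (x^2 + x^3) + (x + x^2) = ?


Add coefficients mod 2:
x^0: 0 + 0 = 0 (mod 2)
x^1: 0 + 1 = 1 (mod 2)
x^2: 1 + 1 = 0 (mod 2)
x^3: 1 + 0 = 1 (mod 2)
Result: x + x^3

f + g = x + x^3


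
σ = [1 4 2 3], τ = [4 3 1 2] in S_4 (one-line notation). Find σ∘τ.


σ∘τ: apply τ first, then σ
1 →τ 4 →σ 3
2 →τ 3 →σ 2
3 →τ 1 →σ 1
4 →τ 2 →σ 4

σ∘τ = [3 2 1 4]


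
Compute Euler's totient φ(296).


Factor n: 296 = 2^3 × 37
φ(n) = n · ∏(1 - 1/p) over distinct primes p | n
φ(296) = 296 · (1 - 1/2) · (1 - 1/37) = 144

φ(296) = 144


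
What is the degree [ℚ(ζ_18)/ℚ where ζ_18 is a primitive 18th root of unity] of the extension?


[ℚ(ζ_n):ℚ] = deg Φ_n(x) = φ(n). Here φ(18) = 6

[ℚ(ζ_18)/ℚ where ζ_18 is a primitive 18th root of unity] = 6


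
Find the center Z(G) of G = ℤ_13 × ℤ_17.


Z(G) = {g ∈ G | gx = xg for all x ∈ G}
Direct product of abelian groups is abelian, so Z(G) = G

Z(ℤ_13 × ℤ_17) = ℤ_13 × ℤ_17


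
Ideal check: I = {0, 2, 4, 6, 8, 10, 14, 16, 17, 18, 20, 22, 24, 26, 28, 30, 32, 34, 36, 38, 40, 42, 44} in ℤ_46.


Check ideal conditions for I = {0, 2, 4, 6, 8, 10, 14, 16, 17, 18, 20, 22, 24, 26, 28, 30, 32, 34, 36, 38, 40, 42, 44} in ℤ_46:
(1) I is an additive subgroup? No
(2) For r ∈ ℤ_46 and a ∈ I: r·a ∈ I? No  [counterexample: r=2, a=6, r·a mod 46 = 12 ∉ I]

No, I is not an ideal of ℤ_46


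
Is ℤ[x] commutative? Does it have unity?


Polynomial ring over ℤ (an integral domain) is a commutative integral domain with unity 1
Commutative: Yes
Integral domain: Yes
Has unity: Yes

ℤ[x]: Commutative=Yes, Unity=Yes


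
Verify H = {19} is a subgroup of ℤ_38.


Subgroup test for H = {19} in (ℤ_38, +):
(1) 0 ∈ H? No
(2) Closure: for all a,b ∈ H, (a+b) mod 38 ∈ H? No  [counterexample: 19 + 19 = 0 ∉ H]
(3) Inverses: for all a ∈ H, -a mod 38 ∈ H? Yes

No, H is not a subgroup of ℤ_38


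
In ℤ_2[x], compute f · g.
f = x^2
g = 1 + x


Expand and collect like terms; reduce coefficients mod 2:
x^0: 0·1 = 0 ≡ 0 (mod 2)
x^1: 0·1 + 0·1 = 0 ≡ 0 (mod 2)
x^2: 0·1 + 1·1 = 1 ≡ 1 (mod 2)
x^3: 1·1 = 1 ≡ 1 (mod 2)
Result: x^2 + x^3

f · g = x^2 + x^3


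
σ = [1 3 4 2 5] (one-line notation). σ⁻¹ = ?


To find σ⁻¹, swap domain and range:
σ(1) = 1 → σ⁻¹(1) = 1
σ(2) = 3 → σ⁻¹(3) = 2
σ(3) = 4 → σ⁻¹(4) = 3
σ(4) = 2 → σ⁻¹(2) = 4
σ(5) = 5 → σ⁻¹(5) = 5

σ⁻¹ = [1 4 2 3 5]


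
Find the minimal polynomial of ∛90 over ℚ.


∛90 satisfies x³ - 90 = 0, irreducible over ℚ (no rational root; 90 is not a perfect cube)

Minimal polynomial: x³ - 90


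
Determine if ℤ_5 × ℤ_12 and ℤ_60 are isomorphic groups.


Comparing ℤ_5 × ℤ_12 and ℤ_60:
gcd(5,12) = 1, so ℤ_5 × ℤ_12 ≅ ℤ_60 (CRT)

Yes, ℤ_5 × ℤ_12 ≅ ℤ_60


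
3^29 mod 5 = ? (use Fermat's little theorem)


Fermat's little theorem: if p is prime and gcd(a,p)=1, then a^(p-1) ≡ 1 (mod p)
p = 5 is prime, gcd(3,5) = 1
Reduce exponent: 29 mod 4 = 1
So 3^29 ≡ 3^1 (mod 5)
3^1 mod 5 = 3

3^29 ≡ 3 (mod 5)


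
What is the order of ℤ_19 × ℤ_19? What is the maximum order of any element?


|ℤ_19 × ℤ_19| = 19 × 19 = 361
Max element order = lcm(19,19) = 19
Cyclic? No (gcd=19)

|ℤ_19×ℤ_19| = 361, max element order = 19


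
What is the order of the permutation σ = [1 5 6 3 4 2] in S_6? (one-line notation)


Cycle decomposition: (2 5 4 3 6)
Cycle lengths: 5
Order = lcm(5) = 5

ord(σ) = 5


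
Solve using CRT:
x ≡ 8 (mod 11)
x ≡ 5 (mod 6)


m₁ = 11, m₂ = 6, gcd = 1, so CRT applies. M = m₁·m₂ = 66
Let M₁ = M/m₁ = 6, M₂ = M/m₂ = 11
Find y₁ ≡ M₁⁻¹ (mod m₁): 6⁻¹ ≡ 2 (mod 11)
Find y₂ ≡ M₂⁻¹ (mod m₂): 11⁻¹ ≡ 5 (mod 6)
x = a₁·M₁·y₁ + a₂·M₂·y₂ = 8·6·2 + 5·11·5 = 371
Reduce mod 66: x ≡ 41
Check: 41 mod 11 = 8 ✓, 41 mod 6 = 5 ✓

x ≡ 41 (mod 66)


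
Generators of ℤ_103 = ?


g generates ℤ_n iff gcd(g,n) = 1
Prime factors of 103: 103
Generators are g ∈ {1,...,102} not divisible by any of these primes.
Generators: {1, 2, 3, 4, 5, 6, 7, 8, 9, 10, 11, 12, 13, 14, 15, 16, 17, 18, 19, 20, 21, 22, 23, 24, 25, 26, 27, 28, 29, 30, 31, 32, 33, 34, 35, 36, 37, 38, 39, 40, 41, 42, 43, 44, 45, 46, 47, 48, 49, 50, 51, 52, 53, 54, 55, 56, 57, 58, 59, 60, 61, 62, 63, 64, 65, 66, 67, 68, 69, 70, 71, 72, 73, 74, 75, 76, 77, 78, 79, 80, 81, 82, 83, 84, 85, 86, 87, 88, 89, 90, 91, 92, 93, 94, 95, 96, 97, 98, 99, 100, 101, 102}
Number of generators = φ(103) = 102

Generators of ℤ_103 = {1, 2, 3, 4, 5, 6, 7, 8, 9, 10, 11, 12, 13, 14, 15, 16, 17, 18, 19, 20, 21, 22, 23, 24, 25, 26, 27, 28, 29, 30, 31, 32, 33, 34, 35, 36, 37, 38, 39, 40, 41, 42, 43, 44, 45, 46, 47, 48, 49, 50, 51, 52, 53, 54, 55, 56, 57, 58, 59, 60, 61, 62, 63, 64, 65, 66, 67, 68, 69, 70, 71, 72, 73, 74, 75, 76, 77, 78, 79, 80, 81, 82, 83, 84, 85, 86, 87, 88, 89, 90, 91, 92, 93, 94, 95, 96, 97, 98, 99, 100, 101, 102}


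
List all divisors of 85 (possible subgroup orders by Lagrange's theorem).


Lagrange's theorem: |H| divides |G|
|G| = 85
Divisors of 85: 1, 5, 17, 85

Possible subgroup orders: {1, 5, 17, 85}


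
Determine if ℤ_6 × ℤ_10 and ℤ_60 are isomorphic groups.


Comparing ℤ_6 × ℤ_10 and ℤ_60:
gcd(6,10) = 2 ≠ 1. Max element order in ℤ_6×ℤ_10 is lcm(6,10) = 30 < 60, so it has no element of order 60

No, ℤ_6 × ℤ_10 ≇ ℤ_60


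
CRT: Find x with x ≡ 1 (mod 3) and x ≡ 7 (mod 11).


m₁ = 3, m₂ = 11, gcd = 1, so CRT applies. M = m₁·m₂ = 33
Let M₁ = M/m₁ = 11, M₂ = M/m₂ = 3
Find y₁ ≡ M₁⁻¹ (mod m₁): 11⁻¹ ≡ 2 (mod 3)
Find y₂ ≡ M₂⁻¹ (mod m₂): 3⁻¹ ≡ 4 (mod 11)
x = a₁·M₁·y₁ + a₂·M₂·y₂ = 1·11·2 + 7·3·4 = 106
Reduce mod 33: x ≡ 7
Check: 7 mod 3 = 1 ✓, 7 mod 11 = 7 ✓

x ≡ 7 (mod 33)


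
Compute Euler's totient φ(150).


Factor n: 150 = 2 × 3 × 5^2
φ(n) = n · ∏(1 - 1/p) over distinct primes p | n
φ(150) = 150 · (1 - 1/2) · (1 - 1/3) · (1 - 1/5) = 40

φ(150) = 40


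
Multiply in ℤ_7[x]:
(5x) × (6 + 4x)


Expand and collect like terms; reduce coefficients mod 7:
x^0: 0·6 = 0 ≡ 0 (mod 7)
x^1: 0·4 + 5·6 = 30 ≡ 2 (mod 7)
x^2: 5·4 = 20 ≡ 6 (mod 7)
Result: 2x + 6x^2

f · g = 2x + 6x^2


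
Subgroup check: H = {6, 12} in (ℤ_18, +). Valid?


Subgroup test for H = {6, 12} in (ℤ_18, +):
(1) 0 ∈ H? No
(2) Closure: for all a,b ∈ H, (a+b) mod 18 ∈ H? No  [counterexample: 6 + 12 = 0 ∉ H]
(3) Inverses: for all a ∈ H, -a mod 18 ∈ H? Yes

No, H is not a subgroup of ℤ_18


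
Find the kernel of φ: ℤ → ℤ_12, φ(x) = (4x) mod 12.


Kernel = preimage of identity
ker(φ) = {x ∈ ℤ : 4x ≡ 0 (mod 12)}. gcd(4,12) = 4, so 4x ≡ 0 (mod 12) ⟺ x ≡ 0 (mod 12/4 = 3). Hence ker(φ) = 3ℤ

ker(φ) = 3ℤ


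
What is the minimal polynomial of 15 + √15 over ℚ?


Let α = 15 + √15. Then α - 15 = √15, so (α - 15)² = 15, giving α² - 30α + 210 = 0. Degree 2 and α ∉ ℚ, so this is the minimal polynomial.

Minimal polynomial: x² - 30x + 210


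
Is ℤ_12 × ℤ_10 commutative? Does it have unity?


Direct product ring; commutative with unity (1,1); but (1,0)·(0,1) = (0,0) gives zero divisors, so not an integral domain
Commutative: Yes
Integral domain: No
Has unity: Yes

ℤ_12 × ℤ_10: Commutative=Yes, Unity=Yes


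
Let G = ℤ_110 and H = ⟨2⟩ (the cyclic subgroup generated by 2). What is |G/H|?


|⟨2⟩| = n / gcd(2, 110) = 110 / 2 = 55
H is normal (ℤ_110 is abelian).
|G/H| = |G| / |H| = 110 / 55 = 2

|G/H| = 2


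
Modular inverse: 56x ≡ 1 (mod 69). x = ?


Use the extended Euclidean algorithm to write 1 = 56·s + 69·t; then s mod 69 is the inverse.
Euclidean algorithm:
  56 = 0·69 + 56
  69 = 1·56 + 13
  56 = 4·13 + 4
  13 = 3·4 + 1
  4 = 4·1 + 0
gcd(56,69) = 1
Back-substitution gives: 56·(-16) + 69·(13) = 1
So 56⁻¹ ≡ -16 ≡ 53 (mod 69)
Check: 56 × 53 = 2968 ≡ 1 (mod 69) ✓

56⁻¹ ≡ 53 (mod 69)


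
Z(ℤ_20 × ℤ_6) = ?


Z(G) = {g ∈ G | gx = xg for all x ∈ G}
Direct product of abelian groups is abelian, so Z(G) = G

Z(ℤ_20 × ℤ_6) = ℤ_20 × ℤ_6


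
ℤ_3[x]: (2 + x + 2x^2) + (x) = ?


Add coefficients mod 3:
x^0: 2 + 0 = 2 (mod 3)
x^1: 1 + 1 = 2 (mod 3)
x^2: 2 + 0 = 2 (mod 3)
Result: 2 + 2x + 2x^2

f + g = 2 + 2x + 2x^2


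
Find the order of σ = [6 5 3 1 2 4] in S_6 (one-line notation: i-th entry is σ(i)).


Cycle decomposition: (1 6 4) (2 5)
Cycle lengths: 3, 2
Order = lcm(3, 2) = 6

ord(σ) = 6


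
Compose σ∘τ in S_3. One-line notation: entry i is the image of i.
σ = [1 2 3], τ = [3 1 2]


σ∘τ: apply τ first, then σ
1 →τ 3 →σ 3
2 →τ 1 →σ 1
3 →τ 2 →σ 2

σ∘τ = [3 1 2]


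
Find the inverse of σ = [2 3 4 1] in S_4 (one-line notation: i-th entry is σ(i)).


To find σ⁻¹, swap domain and range:
σ(1) = 2 → σ⁻¹(2) = 1
σ(2) = 3 → σ⁻¹(3) = 2
σ(3) = 4 → σ⁻¹(4) = 3
σ(4) = 1 → σ⁻¹(1) = 4

σ⁻¹ = [4 1 2 3]


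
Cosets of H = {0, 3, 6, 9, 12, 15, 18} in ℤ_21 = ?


H = {0, 3, 6, 9, 12, 15, 18}, |H| = 7
Number of cosets = |G|/|H| = 21/7 = 3
0 + H = {0, 3, 6, 9, 12, 15, 18}
1 + H = {1, 4, 7, 10, 13, 16, 19}
2 + H = {2, 5, 8, 11, 14, 17, 20}

Cosets: 0+H={0,3,6,9,12,15,18}; 1+H={1,4,7,10,13,16,19}; 2+H={2,5,8,11,14,17,20}


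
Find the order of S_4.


|S_n| = n! (number of permutations of n symbols)
|S_4| = 4! = 24

|S_4| = 24


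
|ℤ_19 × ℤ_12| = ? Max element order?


|ℤ_19 × ℤ_12| = 19 × 12 = 228
Max element order = lcm(19,12) = 228
Cyclic? Yes (gcd=1)

|ℤ_19×ℤ_12| = 228, max element order = 228


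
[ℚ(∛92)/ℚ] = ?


∛92 has minimal polynomial x³ - 92 (irreducible over ℚ since 92 is not a perfect cube)

[ℚ(∛92)/ℚ] = 3


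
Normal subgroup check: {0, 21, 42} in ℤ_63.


H = {0, 21, 42} in ℤ_63
ℤ_63 is abelian; every subgroup of an abelian group is normal

Yes, normal subgroup


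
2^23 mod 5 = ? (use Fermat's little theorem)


Fermat's little theorem: if p is prime and gcd(a,p)=1, then a^(p-1) ≡ 1 (mod p)
p = 5 is prime, gcd(2,5) = 1
Reduce exponent: 23 mod 4 = 3
So 2^23 ≡ 2^3 (mod 5)
2^3 mod 5 = 3

2^23 ≡ 3 (mod 5)


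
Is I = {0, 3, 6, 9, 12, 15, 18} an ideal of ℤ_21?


Check ideal conditions for I = {0, 3, 6, 9, 12, 15, 18} in ℤ_21:
(1) I is an additive subgroup? Yes
(2) For r ∈ ℤ_21 and a ∈ I: r·a ∈ I? Yes

Yes, I is an ideal of ℤ_21


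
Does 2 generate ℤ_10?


g generates ℤ_n iff gcd(g, n) = 1
gcd(2, 10) = 2
Since gcd = 2 ≠ 1, ⟨2⟩ has order 5 < 10, so 2 is not a generator.

No, 2 does not generate ℤ_10


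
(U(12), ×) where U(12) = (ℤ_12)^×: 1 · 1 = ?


Operation: multiplication mod 12
1 · 1 = (a × b) mod 12 with a = 1, b = 1

1 · 1 = 1


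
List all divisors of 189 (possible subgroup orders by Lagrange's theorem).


Lagrange's theorem: |H| divides |G|
|G| = 189
Divisors of 189: 1, 3, 7, 9, 21, 27, 63, 189

Possible subgroup orders: {1, 3, 7, 9, 21, 27, 63, 189}


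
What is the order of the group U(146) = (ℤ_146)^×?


U(n) is the group of units mod n; |U(n)| = φ(n)
|U(146)| = φ(146) = 72

|U(146) = (ℤ_146)^×| = 72


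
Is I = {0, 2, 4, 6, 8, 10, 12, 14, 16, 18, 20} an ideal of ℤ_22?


Check ideal conditions for I = {0, 2, 4, 6, 8, 10, 12, 14, 16, 18, 20} in ℤ_22:
(1) I is an additive subgroup? Yes
(2) For r ∈ ℤ_22 and a ∈ I: r·a ∈ I? Yes

Yes, I is an ideal of ℤ_22


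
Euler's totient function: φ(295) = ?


Factor n: 295 = 5 × 59
φ(n) = n · ∏(1 - 1/p) over distinct primes p | n
φ(295) = 295 · (1 - 1/5) · (1 - 1/59) = 232

φ(295) = 232


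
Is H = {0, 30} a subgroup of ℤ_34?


Subgroup test for H = {0, 30} in (ℤ_34, +):
(1) 0 ∈ H? Yes
(2) Closure: for all a,b ∈ H, (a+b) mod 34 ∈ H? No  [counterexample: 30 + 30 = 26 ∉ H]
(3) Inverses: for all a ∈ H, -a mod 34 ∈ H? No

No, H is not a subgroup of ℤ_34


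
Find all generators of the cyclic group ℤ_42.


g generates ℤ_n iff gcd(g,n) = 1
Prime factors of 42: 2, 3, 7
Generators are g ∈ {1,...,41} not divisible by any of these primes.
Generators: {1, 5, 11, 13, 17, 19, 23, 25, 29, 31, 37, 41}
Number of generators = φ(42) = 12

Generators of ℤ_42 = {1, 5, 11, 13, 17, 19, 23, 25, 29, 31, 37, 41}


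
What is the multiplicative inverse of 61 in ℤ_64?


Use the extended Euclidean algorithm to write 1 = 61·s + 64·t; then s mod 64 is the inverse.
Euclidean algorithm:
  61 = 0·64 + 61
  64 = 1·61 + 3
  61 = 20·3 + 1
  3 = 3·1 + 0
gcd(61,64) = 1
Back-substitution gives: 61·(21) + 64·(-20) = 1
So 61⁻¹ ≡ 21 ≡ 21 (mod 64)
Check: 61 × 21 = 1281 ≡ 1 (mod 64) ✓

61⁻¹ ≡ 21 (mod 64)


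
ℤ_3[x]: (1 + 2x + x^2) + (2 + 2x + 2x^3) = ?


Add coefficients mod 3:
x^0: 1 + 2 = 0 (mod 3)
x^1: 2 + 2 = 1 (mod 3)
x^2: 1 + 0 = 1 (mod 3)
x^3: 0 + 2 = 2 (mod 3)
Result: x + x^2 + 2x^3

f + g = x + x^2 + 2x^3


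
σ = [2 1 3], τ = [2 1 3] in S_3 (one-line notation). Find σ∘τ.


σ∘τ: apply τ first, then σ
1 →τ 2 →σ 1
2 →τ 1 →σ 2
3 →τ 3 →σ 3

σ∘τ = [1 2 3]


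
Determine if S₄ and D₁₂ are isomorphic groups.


Comparing S₄ and D₁₂:
S₄ has trivial center; D₁₂ has center {e, r⁶}

No, S₄ ≇ D₁₂


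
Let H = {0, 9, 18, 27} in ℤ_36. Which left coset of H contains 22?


22 + H = {22 + h (mod 36) : h ∈ H}
22+0=22, 22+9=31, 22+18=4, 22+27=13
22 + H = {4, 13, 22, 31} = 4 + H

22 + H = {4, 13, 22, 31}


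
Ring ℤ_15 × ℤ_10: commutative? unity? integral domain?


Direct product ring; commutative with unity (1,1); but (1,0)·(0,1) = (0,0) gives zero divisors, so not an integral domain
Commutative: Yes
Integral domain: No
Has unity: Yes

ℤ_15 × ℤ_10: Commutative=Yes, Unity=Yes


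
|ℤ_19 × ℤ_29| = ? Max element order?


|ℤ_19 × ℤ_29| = 19 × 29 = 551
Max element order = lcm(19,29) = 551
Cyclic? Yes (gcd=1)

|ℤ_19×ℤ_29| = 551, max element order = 551


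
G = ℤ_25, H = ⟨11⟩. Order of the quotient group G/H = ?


|⟨11⟩| = n / gcd(11, 25) = 25 / 1 = 25
H is normal (ℤ_25 is abelian).
|G/H| = |G| / |H| = 25 / 25 = 1

|G/H| = 1


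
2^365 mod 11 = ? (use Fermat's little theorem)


Fermat's little theorem: if p is prime and gcd(a,p)=1, then a^(p-1) ≡ 1 (mod p)
p = 11 is prime, gcd(2,11) = 1
Reduce exponent: 365 mod 10 = 5
So 2^365 ≡ 2^5 (mod 11)
2^5 mod 11 = 10

2^365 ≡ 10 (mod 11)


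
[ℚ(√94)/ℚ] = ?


√94 has minimal polynomial x² - 94 (irreducible over ℚ since 94 is squarefree)

[ℚ(√94)/ℚ] = 2


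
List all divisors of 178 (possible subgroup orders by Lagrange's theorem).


Lagrange's theorem: |H| divides |G|
|G| = 178
Divisors of 178: 1, 2, 89, 178

Possible subgroup orders: {1, 2, 89, 178}


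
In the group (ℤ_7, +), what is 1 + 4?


Operation: addition mod 7
1 + 4 = (a + b) mod 7 with a = 1, b = 4

1 + 4 = 5


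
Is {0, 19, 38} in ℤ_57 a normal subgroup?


H = {0, 19, 38} in ℤ_57
ℤ_57 is abelian; every subgroup of an abelian group is normal

Yes, normal subgroup


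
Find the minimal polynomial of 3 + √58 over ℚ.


Let α = 3 + √58. Then α - 3 = √58, so (α - 3)² = 58, giving α² - 6α - 49 = 0. Degree 2 and α ∉ ℚ, so this is the minimal polynomial.

Minimal polynomial: x² - 6x - 49


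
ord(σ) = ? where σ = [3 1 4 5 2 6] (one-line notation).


Cycle decomposition: (1 3 4 5 2)
Cycle lengths: 5
Order = lcm(5) = 5

ord(σ) = 5


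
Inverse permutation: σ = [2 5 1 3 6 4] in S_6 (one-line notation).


To find σ⁻¹, swap domain and range:
σ(1) = 2 → σ⁻¹(2) = 1
σ(2) = 5 → σ⁻¹(5) = 2
σ(3) = 1 → σ⁻¹(1) = 3
σ(4) = 3 → σ⁻¹(3) = 4
σ(5) = 6 → σ⁻¹(6) = 5
σ(6) = 4 → σ⁻¹(4) = 6

σ⁻¹ = [3 1 4 6 2 5]


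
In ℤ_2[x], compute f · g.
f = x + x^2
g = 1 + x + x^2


Expand and collect like terms; reduce coefficients mod 2:
x^0: 0·1 = 0 ≡ 0 (mod 2)
x^1: 0·1 + 1·1 = 1 ≡ 1 (mod 2)
x^2: 0·1 + 1·1 + 1·1 = 2 ≡ 0 (mod 2)
x^3: 1·1 + 1·1 = 2 ≡ 0 (mod 2)
x^4: 1·1 = 1 ≡ 1 (mod 2)
Result: x + x^4

f · g = x + x^4


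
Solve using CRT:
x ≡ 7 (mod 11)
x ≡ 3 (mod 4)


m₁ = 11, m₂ = 4, gcd = 1, so CRT applies. M = m₁·m₂ = 44
Let M₁ = M/m₁ = 4, M₂ = M/m₂ = 11
Find y₁ ≡ M₁⁻¹ (mod m₁): 4⁻¹ ≡ 3 (mod 11)
Find y₂ ≡ M₂⁻¹ (mod m₂): 11⁻¹ ≡ 3 (mod 4)
x = a₁·M₁·y₁ + a₂·M₂·y₂ = 7·4·3 + 3·11·3 = 183
Reduce mod 44: x ≡ 7
Check: 7 mod 11 = 7 ✓, 7 mod 4 = 3 ✓

x ≡ 7 (mod 44)


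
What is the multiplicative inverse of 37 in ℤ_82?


Use the extended Euclidean algorithm to write 1 = 37·s + 82·t; then s mod 82 is the inverse.
Euclidean algorithm:
  37 = 0·82 + 37
  82 = 2·37 + 8
  37 = 4·8 + 5
  8 = 1·5 + 3
  5 = 1·3 + 2
  3 = 1·2 + 1
  2 = 2·1 + 0
gcd(37,82) = 1
Back-substitution gives: 37·(-31) + 82·(14) = 1
So 37⁻¹ ≡ -31 ≡ 51 (mod 82)
Check: 37 × 51 = 1887 ≡ 1 (mod 82) ✓

37⁻¹ ≡ 51 (mod 82)


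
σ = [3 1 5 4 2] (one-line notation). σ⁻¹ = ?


To find σ⁻¹, swap domain and range:
σ(1) = 3 → σ⁻¹(3) = 1
σ(2) = 1 → σ⁻¹(1) = 2
σ(3) = 5 → σ⁻¹(5) = 3
σ(4) = 4 → σ⁻¹(4) = 4
σ(5) = 2 → σ⁻¹(2) = 5

σ⁻¹ = [2 5 1 4 3]


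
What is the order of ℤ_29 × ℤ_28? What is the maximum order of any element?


|ℤ_29 × ℤ_28| = 29 × 28 = 812
Max element order = lcm(29,28) = 812
Cyclic? Yes (gcd=1)

|ℤ_29×ℤ_28| = 812, max element order = 812


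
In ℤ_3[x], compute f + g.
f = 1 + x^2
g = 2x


Add coefficients mod 3:
x^0: 1 + 0 = 1 (mod 3)
x^1: 0 + 2 = 2 (mod 3)
x^2: 1 + 0 = 1 (mod 3)
Result: 1 + 2x + x^2

f + g = 1 + 2x + x^2


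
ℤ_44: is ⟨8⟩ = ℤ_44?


g generates ℤ_n iff gcd(g, n) = 1
gcd(8, 44) = 4
Since gcd = 4 ≠ 1, ⟨8⟩ has order 11 < 44, so 8 is not a generator.

No, 8 does not generate ℤ_44


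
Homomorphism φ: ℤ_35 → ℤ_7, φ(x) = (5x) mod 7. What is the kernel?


Kernel = preimage of identity
ker(φ) = {x ∈ ℤ_35 : 5x ≡ 0 (mod 7)}. Since 7 | 35, φ is well-defined. The kernel is the cyclic subgroup ⟨7⟩ of ℤ_35 (order 5), i.e. {0, 7, 14, 21, 28}

ker(φ) = {0, 7, 14, 21, 28}


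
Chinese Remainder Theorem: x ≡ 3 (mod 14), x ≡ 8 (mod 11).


m₁ = 14, m₂ = 11, gcd = 1, so CRT applies. M = m₁·m₂ = 154
Let M₁ = M/m₁ = 11, M₂ = M/m₂ = 14
Find y₁ ≡ M₁⁻¹ (mod m₁): 11⁻¹ ≡ 9 (mod 14)
Find y₂ ≡ M₂⁻¹ (mod m₂): 14⁻¹ ≡ 4 (mod 11)
x = a₁·M₁·y₁ + a₂·M₂·y₂ = 3·11·9 + 8·14·4 = 745
Reduce mod 154: x ≡ 129
Check: 129 mod 14 = 3 ✓, 129 mod 11 = 8 ✓

x ≡ 129 (mod 154)


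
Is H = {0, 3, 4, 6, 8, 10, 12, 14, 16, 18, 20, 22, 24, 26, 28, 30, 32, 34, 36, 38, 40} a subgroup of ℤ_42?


Subgroup test for H = {0, 3, 4, 6, 8, 10, 12, 14, 16, 18, 20, 22, 24, 26, 28, 30, 32, 34, 36, 38, 40} in (ℤ_42, +):
(1) 0 ∈ H? Yes
(2) Closure: for all a,b ∈ H, (a+b) mod 42 ∈ H? No  [counterexample: 3 + 4 = 7 ∉ H]
(3) Inverses: for all a ∈ H, -a mod 42 ∈ H? No

No, H is not a subgroup of ℤ_42


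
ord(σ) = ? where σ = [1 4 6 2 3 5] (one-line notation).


Cycle decomposition: (2 4) (3 6 5)
Cycle lengths: 2, 3
Order = lcm(2, 3) = 6

ord(σ) = 6


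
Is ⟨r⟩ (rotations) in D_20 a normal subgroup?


H = ⟨r⟩ (rotations) in D_20
The rotation subgroup ⟨r⟩ has index 2 in D_20, so it is normal

Yes, normal subgroup


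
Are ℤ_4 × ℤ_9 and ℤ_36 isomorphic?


Comparing ℤ_4 × ℤ_9 and ℤ_36:
gcd(4,9) = 1, so ℤ_4 × ℤ_9 ≅ ℤ_36 (CRT)

Yes, ℤ_4 × ℤ_9 ≅ ℤ_36


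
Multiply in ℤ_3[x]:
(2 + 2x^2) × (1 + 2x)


Expand and collect like terms; reduce coefficients mod 3:
x^0: 2·1 = 2 ≡ 2 (mod 3)
x^1: 2·2 + 0·1 = 4 ≡ 1 (mod 3)
x^2: 0·2 + 2·1 = 2 ≡ 2 (mod 3)
x^3: 2·2 = 4 ≡ 1 (mod 3)
Result: 2 + x + 2x^2 + x^3

f · g = 2 + x + 2x^2 + x^3


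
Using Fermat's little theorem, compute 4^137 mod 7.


Fermat's little theorem: if p is prime and gcd(a,p)=1, then a^(p-1) ≡ 1 (mod p)
p = 7 is prime, gcd(4,7) = 1
Reduce exponent: 137 mod 6 = 5
So 4^137 ≡ 4^5 (mod 7)
4^5 mod 7 = 2

4^137 ≡ 2 (mod 7)


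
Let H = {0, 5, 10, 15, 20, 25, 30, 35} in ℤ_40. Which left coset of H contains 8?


8 + H = {8 + h (mod 40) : h ∈ H}
8+0=8, 8+5=13, 8+10=18, 8+15=23, 8+20=28, 8+25=33, 8+30=38, 8+35=3
8 + H = {3, 8, 13, 18, 23, 28, 33, 38} = 3 + H

8 + H = {3, 8, 13, 18, 23, 28, 33, 38}


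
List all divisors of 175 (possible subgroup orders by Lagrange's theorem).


Lagrange's theorem: |H| divides |G|
|G| = 175
Divisors of 175: 1, 5, 7, 25, 35, 175

Possible subgroup orders: {1, 5, 7, 25, 35, 175}


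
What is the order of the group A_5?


|A_n| = n!/2 (even permutations)
|A_5| = 5!/2 = 120/2 = 60

|A_5| = 60


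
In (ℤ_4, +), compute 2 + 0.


Operation: addition mod 4
2 + 0 = (a + b) mod 4 with a = 2, b = 0

2 + 0 = 2


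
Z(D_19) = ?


Z(G) = {g ∈ G | gx = xg for all x ∈ G}
For odd n, Z(D_n) = {e}: no nontrivial rotation commutes with all reflections

Z(D_19) = {e}


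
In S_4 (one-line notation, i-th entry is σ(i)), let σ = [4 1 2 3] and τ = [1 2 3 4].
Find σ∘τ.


σ∘τ: apply τ first, then σ
1 →τ 1 →σ 4
2 →τ 2 →σ 1
3 →τ 3 →σ 2
4 →τ 4 →σ 3

σ∘τ = [4 1 2 3]


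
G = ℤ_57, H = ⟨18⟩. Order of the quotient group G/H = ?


|⟨18⟩| = n / gcd(18, 57) = 57 / 3 = 19
H is normal (ℤ_57 is abelian).
|G/H| = |G| / |H| = 57 / 19 = 3

|G/H| = 3


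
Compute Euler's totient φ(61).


Factor n: 61 = 61
φ(n) = n · ∏(1 - 1/p) over distinct primes p | n
φ(61) = 61 · (1 - 1/61) = 60

φ(61) = 60


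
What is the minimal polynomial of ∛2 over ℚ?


∛2 satisfies x³ - 2 = 0, irreducible over ℚ (no rational root; 2 is not a perfect cube)

Minimal polynomial: x³ - 2


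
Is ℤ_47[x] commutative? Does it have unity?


ℤ_47 is a field (n prime), so ℤ_47[x] is a commutative integral domain with unity
Commutative: Yes
Integral domain: Yes
Has unity: Yes

ℤ_47[x]: Commutative=Yes, Unity=Yes


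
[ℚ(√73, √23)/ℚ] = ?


[ℚ(√73,√23):ℚ] = [ℚ(√73,√23):ℚ(√73)]·[ℚ(√73):ℚ] = 2·2 = 4

[ℚ(√73, √23)/ℚ] = 4


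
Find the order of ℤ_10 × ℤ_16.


|A × B| = |A| · |B|
|ℤ_10 × ℤ_16| = 10 × 16 = 160

|ℤ_10 × ℤ_16| = 160


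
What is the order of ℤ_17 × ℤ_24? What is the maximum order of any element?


|ℤ_17 × ℤ_24| = 17 × 24 = 408
Max element order = lcm(17,24) = 408
Cyclic? Yes (gcd=1)

|ℤ_17×ℤ_24| = 408, max element order = 408


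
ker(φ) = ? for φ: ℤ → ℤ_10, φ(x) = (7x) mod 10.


Kernel = preimage of identity
ker(φ) = {x ∈ ℤ : 7x ≡ 0 (mod 10)}. gcd(7,10) = 1, so 7x ≡ 0 (mod 10) ⟺ x ≡ 0 (mod 10/1 = 10). Hence ker(φ) = 10ℤ

ker(φ) = 10ℤ


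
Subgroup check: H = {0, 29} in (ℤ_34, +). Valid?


Subgroup test for H = {0, 29} in (ℤ_34, +):
(1) 0 ∈ H? Yes
(2) Closure: for all a,b ∈ H, (a+b) mod 34 ∈ H? No  [counterexample: 29 + 29 = 24 ∉ H]
(3) Inverses: for all a ∈ H, -a mod 34 ∈ H? No

No, H is not a subgroup of ℤ_34


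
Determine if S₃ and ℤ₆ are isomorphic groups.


Comparing S₃ and ℤ₆:
S₃ is non-abelian, ℤ₆ is abelian

No, S₃ ≇ ℤ₆


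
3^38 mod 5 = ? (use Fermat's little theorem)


Fermat's little theorem: if p is prime and gcd(a,p)=1, then a^(p-1) ≡ 1 (mod p)
p = 5 is prime, gcd(3,5) = 1
Reduce exponent: 38 mod 4 = 2
So 3^38 ≡ 3^2 (mod 5)
3^2 mod 5 = 4

3^38 ≡ 4 (mod 5)


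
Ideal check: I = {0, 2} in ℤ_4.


Check ideal conditions for I = {0, 2} in ℤ_4:
(1) I is an additive subgroup? Yes
(2) For r ∈ ℤ_4 and a ∈ I: r·a ∈ I? Yes

Yes, I is an ideal of ℤ_4


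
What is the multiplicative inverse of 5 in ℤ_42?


Use the extended Euclidean algorithm to write 1 = 5·s + 42·t; then s mod 42 is the inverse.
Euclidean algorithm:
  5 = 0·42 + 5
  42 = 8·5 + 2
  5 = 2·2 + 1
  2 = 2·1 + 0
gcd(5,42) = 1
Back-substitution gives: 5·(17) + 42·(-2) = 1
So 5⁻¹ ≡ 17 ≡ 17 (mod 42)
Check: 5 × 17 = 85 ≡ 1 (mod 42) ✓

5⁻¹ ≡ 17 (mod 42)


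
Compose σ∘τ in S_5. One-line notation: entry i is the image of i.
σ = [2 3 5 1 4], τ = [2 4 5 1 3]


σ∘τ: apply τ first, then σ
1 →τ 2 →σ 3
2 →τ 4 →σ 1
3 →τ 5 →σ 4
4 →τ 1 →σ 2
5 →τ 3 →σ 5

σ∘τ = [3 1 4 2 5]


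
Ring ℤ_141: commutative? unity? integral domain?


ℤ_141 is a commutative ring with unity 1; 141 = 3×47 is composite, so 3·47 ≡ 0 gives zero divisors (not an integral domain)
Commutative: Yes
Integral domain: No
Has unity: Yes

ℤ_141: Commutative=Yes, Unity=Yes


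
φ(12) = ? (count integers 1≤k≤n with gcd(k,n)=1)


φ(n) = count of k ∈ {1,...,n} with gcd(k,n)=1
Coprimes to 12: {1, 5, 7, 11}
Count: 4

φ(12) = 4


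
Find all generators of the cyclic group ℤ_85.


g generates ℤ_n iff gcd(g,n) = 1
Prime factors of 85: 5, 17
Generators are g ∈ {1,...,84} not divisible by any of these primes.
Generators: {1, 2, 3, 4, 6, 7, 8, 9, 11, 12, 13, 14, 16, 18, 19, 21, 22, 23, 24, 26, 27, 28, 29, 31, 32, 33, 36, 37, 38, 39, 41, 42, 43, 44, 46, 47, 48, 49, 52, 53, 54, 56, 57, 58, 59, 61, 62, 63, 64, 66, 67, 69, 71, 72, 73, 74, 76, 77, 78, 79, 81, 82, 83, 84}
Number of generators = φ(85) = 64

Generators of ℤ_85 = {1, 2, 3, 4, 6, 7, 8, 9, 11, 12, 13, 14, 16, 18, 19, 21, 22, 23, 24, 26, 27, 28, 29, 31, 32, 33, 36, 37, 38, 39, 41, 42, 43, 44, 46, 47, 48, 49, 52, 53, 54, 56, 57, 58, 59, 61, 62, 63, 64, 66, 67, 69, 71, 72, 73, 74, 76, 77, 78, 79, 81, 82, 83, 84}
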